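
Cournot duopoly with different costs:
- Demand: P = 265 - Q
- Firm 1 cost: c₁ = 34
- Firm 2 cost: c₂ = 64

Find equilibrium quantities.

q₁* = 87.0, q₂* = 57.0

Work:
Reaction: q₁ = (265 - 34 - q₂)/2
Reaction: q₂ = (265 - 64 - q₁)/2
Solve simultaneously:
q₁* = (265 - 2×34 + 64)/3 = 87.0
q₂* = (265 - 2×64 + 34)/3 = 57.0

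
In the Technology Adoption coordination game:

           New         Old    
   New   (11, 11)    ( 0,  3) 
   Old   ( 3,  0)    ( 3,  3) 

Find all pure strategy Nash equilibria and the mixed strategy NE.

Pure NE: (New, New) and (Old, Old); Mixed NE: p = 0.2727, q = 0.2727

Work:
Check pure NE:
(New, New): (11, 11) - no unilateral deviation beneficial
(Old, Old): (3, 3) - no unilateral deviation beneficial
Mixed NE: P1 plays New with p = 0.2727, P2 plays New with q = 0.2727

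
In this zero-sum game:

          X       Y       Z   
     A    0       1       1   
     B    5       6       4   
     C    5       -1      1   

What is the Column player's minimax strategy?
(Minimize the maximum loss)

Column should play Z, value = 4

Work:
Column player minimizes Row's maximum payoff:
Column X: max payoff to Row = 5
Column Y: max payoff to Row = 6
Column Z: max payoff to Row = 4
Minimum is 4, achieved by column Z.
Minimax strategy: Z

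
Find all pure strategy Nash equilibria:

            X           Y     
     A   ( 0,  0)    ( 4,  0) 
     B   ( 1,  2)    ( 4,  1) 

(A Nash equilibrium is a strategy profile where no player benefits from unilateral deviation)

Nash equilibrium: (A, Y), (B, X)

Work:
Best responses:
  P1 vs X: payoffs [0, 1] → best response B (payoff 1)
  P1 vs Y: payoffs [4, 4] → best response A/B (payoff 4)
  P2 vs A: payoffs [0, 0] → best response X/Y (payoff 0)
  P2 vs B: payoffs [2, 1] → best response X (payoff 2)
Mutual best responses: (A,Y), (B,X) → Nash equilibria.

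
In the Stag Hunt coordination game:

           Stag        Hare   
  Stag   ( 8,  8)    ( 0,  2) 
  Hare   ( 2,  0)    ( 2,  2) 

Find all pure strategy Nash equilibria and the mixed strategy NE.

Pure NE: (Stag, Stag) and (Hare, Hare); Mixed NE: p = 0.25, q = 0.25

Work:
Check pure NE:
(Stag, Stag): (8, 8) - no unilateral deviation beneficial
(Hare, Hare): (2, 2) - no unilateral deviation beneficial
Mixed NE: P1 plays Stag with p = 0.25, P2 plays Stag with q = 0.25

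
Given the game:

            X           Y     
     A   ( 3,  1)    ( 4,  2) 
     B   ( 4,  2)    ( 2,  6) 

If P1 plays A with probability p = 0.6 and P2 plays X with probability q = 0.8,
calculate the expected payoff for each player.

E[P1] = 3.36, E[P2] = 1.84

Work:
E[P1] = p·q·π₁(A,X) + p·(1-q)·π₁(A,Y) + (1-p)·q·π₁(B,X) + (1-p)·(1-q)·π₁(B,Y)
= 0.6·0.8·3 + 0.6·0.2·4 + 0.4·0.8·4 + 0.4·0.2·2
= 3.36

E[P2] = 1.84 (similar calculation)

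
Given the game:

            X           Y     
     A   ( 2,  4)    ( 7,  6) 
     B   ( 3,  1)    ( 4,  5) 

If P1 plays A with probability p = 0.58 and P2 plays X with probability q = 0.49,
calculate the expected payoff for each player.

E[P1] = 4.1132, E[P2] = 4.1884

Work:
E[P1] = p·q·π₁(A,X) + p·(1-q)·π₁(A,Y) + (1-p)·q·π₁(B,X) + (1-p)·(1-q)·π₁(B,Y)
= 0.58·0.49·2 + 0.58·0.51·7 + 0.42·0.49·3 + 0.42·0.51·4
= 4.1132

E[P2] = 4.1884 (similar calculation)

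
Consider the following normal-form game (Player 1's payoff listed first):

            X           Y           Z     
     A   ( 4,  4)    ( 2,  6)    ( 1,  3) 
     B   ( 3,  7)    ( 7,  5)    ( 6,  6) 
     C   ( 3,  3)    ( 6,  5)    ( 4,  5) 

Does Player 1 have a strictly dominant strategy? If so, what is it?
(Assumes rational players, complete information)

No strictly dominant strategy exists for Player 1

Work:
A strategy strictly dominates another if it gives a strictly higher payoff against every opponent action. Compare each pair of P1's strategies column-by-column:
  A vs B: [4 vs 3, 2 vs 7, 1 vs 6] → A does not strictly dominate B (column Y: 2 ≤ 7)
  A vs C: [4 vs 3, 2 vs 6, 1 vs 4] → A does not strictly dominate C (column Y: 2 ≤ 6)
  B vs A: [3 vs 4, 7 vs 2, 6 vs 1] → B does not strictly dominate A (column X: 3 ≤ 4)
  B vs C: [3 vs 3, 7 vs 6, 6 vs 4] → B does not strictly dominate C (column X: 3 ≤ 3)
  C vs A: [3 vs 4, 6 vs 2, 4 vs 1] → C does not strictly dominate A (column X: 3 ≤ 4)
  C vs B: [3 vs 3, 6 vs 7, 4 vs 6] → C does not strictly dominate B (column X: 3 ≤ 3)
No single strategy strictly dominates all others → no strictly dominant strategy.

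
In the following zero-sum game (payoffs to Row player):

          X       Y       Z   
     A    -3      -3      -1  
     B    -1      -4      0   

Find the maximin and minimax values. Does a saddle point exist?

Maximin = -3, Minimax = -3, Saddle: True

Work:
Row minimums: [-3, -4] → maximin = -3
Column maximums: [-1, -3, 0] → minimax = -3
Saddle point exists! Game value = -3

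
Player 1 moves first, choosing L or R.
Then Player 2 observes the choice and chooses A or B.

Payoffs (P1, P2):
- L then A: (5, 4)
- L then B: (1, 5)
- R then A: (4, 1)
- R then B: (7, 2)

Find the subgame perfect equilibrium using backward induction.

P1 plays R, P2 plays B after L and B after R; Payoff (7, 2)

Work:
Backward induction:
After L: P2 chooses B → P1 gets 1
After R: P2 chooses B → P1 gets 7
P1 chooses R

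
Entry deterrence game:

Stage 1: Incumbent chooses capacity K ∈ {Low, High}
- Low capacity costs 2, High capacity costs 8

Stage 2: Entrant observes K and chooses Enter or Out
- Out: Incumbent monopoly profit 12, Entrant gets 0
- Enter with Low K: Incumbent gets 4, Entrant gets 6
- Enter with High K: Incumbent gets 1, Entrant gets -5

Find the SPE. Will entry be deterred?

SPE: (High, Enter|Low, Out|High); Entry deterred. Incumbent net profit = 4

Work:
After Low K: Entrant enters (6 > 0)
After High K: Entrant stays out (-5 < 0)
Incumbent: Low → 4−2=2, High → 12−8=4
Incumbent chooses High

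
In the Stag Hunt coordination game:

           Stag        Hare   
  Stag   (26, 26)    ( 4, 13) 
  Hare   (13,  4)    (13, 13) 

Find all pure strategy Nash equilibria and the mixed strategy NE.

Pure NE: (Stag, Stag) and (Hare, Hare); Mixed NE: p = 0.4091, q = 0.4091

Work:
Check pure NE:
(Stag, Stag): (26, 26) - no unilateral deviation beneficial
(Hare, Hare): (13, 13) - no unilateral deviation beneficial
Mixed NE: P1 plays Stag with p = 0.4091, P2 plays Stag with q = 0.4091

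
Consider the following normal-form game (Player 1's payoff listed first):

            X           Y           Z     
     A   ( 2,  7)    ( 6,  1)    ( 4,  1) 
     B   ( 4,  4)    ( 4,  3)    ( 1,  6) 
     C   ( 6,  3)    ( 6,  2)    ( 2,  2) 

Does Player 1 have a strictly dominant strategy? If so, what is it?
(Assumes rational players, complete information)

No strictly dominant strategy exists for Player 1

Work:
A strategy strictly dominates another if it gives a strictly higher payoff against every opponent action. Compare each pair of P1's strategies column-by-column:
  A vs B: [2 vs 4, 6 vs 4, 4 vs 1] → A does not strictly dominate B (column X: 2 ≤ 4)
  A vs C: [2 vs 6, 6 vs 6, 4 vs 2] → A does not strictly dominate C (column X: 2 ≤ 6)
  B vs A: [4 vs 2, 4 vs 6, 1 vs 4] → B does not strictly dominate A (column Y: 4 ≤ 6)
  B vs C: [4 vs 6, 4 vs 6, 1 vs 2] → B does not strictly dominate C (column X: 4 ≤ 6)
  C vs A: [6 vs 2, 6 vs 6, 2 vs 4] → C does not strictly dominate A (column Y: 6 ≤ 6)
  C vs B: [6 vs 4, 6 vs 4, 2 vs 1] → C strictly dominates B
No single strategy strictly dominates all others → no strictly dominant strategy.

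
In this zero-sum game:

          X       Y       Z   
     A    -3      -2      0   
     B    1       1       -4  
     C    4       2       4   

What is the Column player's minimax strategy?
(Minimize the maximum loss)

Column should play Y, value = 2

Work:
Column player minimizes Row's maximum payoff:
Column X: max payoff to Row = 4
Column Y: max payoff to Row = 2
Column Z: max payoff to Row = 4
Minimum is 2, achieved by column Y.
Minimax strategy: Y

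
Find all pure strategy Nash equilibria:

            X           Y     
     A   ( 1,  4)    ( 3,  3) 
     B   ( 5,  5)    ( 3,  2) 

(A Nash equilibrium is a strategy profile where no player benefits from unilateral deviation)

Nash equilibrium: (B, X)

Work:
Best responses:
  P1 vs X: payoffs [1, 5] → best response B (payoff 5)
  P1 vs Y: payoffs [3, 3] → best response A/B (payoff 3)
  P2 vs A: payoffs [4, 3] → best response X (payoff 4)
  P2 vs B: payoffs [5, 2] → best response X (payoff 5)
Mutual best responses: (B,X) → Nash equilibria.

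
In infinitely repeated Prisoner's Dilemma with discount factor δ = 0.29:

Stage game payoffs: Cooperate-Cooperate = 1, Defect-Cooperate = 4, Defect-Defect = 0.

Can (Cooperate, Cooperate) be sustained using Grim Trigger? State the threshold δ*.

δ* = 0.75; since δ = 0.29 < 0.75, cooperation cannot be sustained

Work:
For Grim Trigger:
Cooperate forever: 1/(1-δ)
Defect then punished: 4 + 0·δ/(1-δ)
Need: 1/(1-δ) ≥ 4 + 0·δ/(1-δ)
Solving: δ ≥ (T-R)/(T-P) = (4-1)/(4-0) = 0.75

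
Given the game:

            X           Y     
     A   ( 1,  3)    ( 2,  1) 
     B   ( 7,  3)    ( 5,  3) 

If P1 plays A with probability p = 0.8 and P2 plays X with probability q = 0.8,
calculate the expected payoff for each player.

E[P1] = 2.28, E[P2] = 2.68

Work:
E[P1] = p·q·π₁(A,X) + p·(1-q)·π₁(A,Y) + (1-p)·q·π₁(B,X) + (1-p)·(1-q)·π₁(B,Y)
= 0.8·0.8·1 + 0.8·0.2·2 + 0.2·0.8·7 + 0.2·0.2·5
= 2.28

E[P2] = 2.68 (similar calculation)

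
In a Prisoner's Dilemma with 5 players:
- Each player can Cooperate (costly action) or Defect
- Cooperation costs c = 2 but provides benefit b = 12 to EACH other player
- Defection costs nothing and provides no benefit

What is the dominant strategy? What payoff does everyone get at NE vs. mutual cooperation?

Dominant: Defect; NE payoff = 0; Coop payoff = 46

Work:
Defect dominates (saves cost c = 2, benefit to others is external)
NE: All defect → everyone gets 0
If all cooperate: each receives (4)×12 - 2 = 46
Social dilemma: 46 > 0 but NE gives 0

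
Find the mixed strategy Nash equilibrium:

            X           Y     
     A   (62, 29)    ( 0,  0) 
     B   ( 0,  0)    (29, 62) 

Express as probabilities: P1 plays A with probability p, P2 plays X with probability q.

p = 0.6813, q = 0.3187

Work:
Find probabilities that make opponent indifferent:
P2 chooses q to make P1 indifferent between A and B
P1 chooses p to make P2 indifferent between X and Y
Mixed NE: P1 plays (A: 0.6813, B: 0.3187), P2 plays (X: 0.3187, Y: 0.6813)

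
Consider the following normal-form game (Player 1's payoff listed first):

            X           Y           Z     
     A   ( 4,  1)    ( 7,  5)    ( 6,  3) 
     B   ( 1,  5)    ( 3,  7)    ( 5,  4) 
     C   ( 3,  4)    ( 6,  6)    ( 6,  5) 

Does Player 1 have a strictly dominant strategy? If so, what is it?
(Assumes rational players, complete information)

No strictly dominant strategy exists for Player 1

Work:
A strategy strictly dominates another if it gives a strictly higher payoff against every opponent action. Compare each pair of P1's strategies column-by-column:
  A vs B: [4 vs 1, 7 vs 3, 6 vs 5] → A strictly dominates B
  A vs C: [4 vs 3, 7 vs 6, 6 vs 6] → A does not strictly dominate C (column Z: 6 ≤ 6)
  B vs A: [1 vs 4, 3 vs 7, 5 vs 6] → B does not strictly dominate A (column X: 1 ≤ 4)
  B vs C: [1 vs 3, 3 vs 6, 5 vs 6] → B does not strictly dominate C (column X: 1 ≤ 3)
  C vs A: [3 vs 4, 6 vs 7, 6 vs 6] → C does not strictly dominate A (column X: 3 ≤ 4)
  C vs B: [3 vs 1, 6 vs 3, 6 vs 5] → C strictly dominates B
No single strategy strictly dominates all others → no strictly dominant strategy.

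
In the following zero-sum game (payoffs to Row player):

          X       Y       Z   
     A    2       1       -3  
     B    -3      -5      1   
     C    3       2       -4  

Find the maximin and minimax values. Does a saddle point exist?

Maximin = -3, Minimax = 1, Saddle: False

Work:
Row minimums: [-3, -5, -4] → maximin = -3
Column maximums: [3, 2, 1] → minimax = 1
No saddle point (maximin ≠ minimax). Mixed strategy needed.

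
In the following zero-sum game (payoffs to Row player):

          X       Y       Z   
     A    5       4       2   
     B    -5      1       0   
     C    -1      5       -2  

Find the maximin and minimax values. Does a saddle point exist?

Maximin = 2, Minimax = 2, Saddle: True

Work:
Row minimums: [2, -5, -2] → maximin = 2
Column maximums: [5, 5, 2] → minimax = 2
Saddle point exists! Game value = 2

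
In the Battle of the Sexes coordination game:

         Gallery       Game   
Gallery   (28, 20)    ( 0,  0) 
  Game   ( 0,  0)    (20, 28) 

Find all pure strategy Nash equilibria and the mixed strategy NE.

Pure NE: (Gallery, Gallery) and (Game, Game); Mixed NE: p = 0.5833, q = 0.4167

Work:
Check pure NE:
(Gallery, Gallery): (28, 20) - no unilateral deviation beneficial
(Game, Game): (20, 28) - no unilateral deviation beneficial
Mixed NE: P1 plays Gallery with p = 0.5833, P2 plays Gallery with q = 0.4167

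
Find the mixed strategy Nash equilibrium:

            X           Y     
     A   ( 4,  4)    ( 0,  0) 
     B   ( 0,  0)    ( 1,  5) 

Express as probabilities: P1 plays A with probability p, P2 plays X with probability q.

p = 0.5556, q = 0.2

Work:
Find probabilities that make opponent indifferent:
P2 chooses q to make P1 indifferent between A and B
P1 chooses p to make P2 indifferent between X and Y
Mixed NE: P1 plays (A: 0.5556, B: 0.4444), P2 plays (X: 0.2, Y: 0.8)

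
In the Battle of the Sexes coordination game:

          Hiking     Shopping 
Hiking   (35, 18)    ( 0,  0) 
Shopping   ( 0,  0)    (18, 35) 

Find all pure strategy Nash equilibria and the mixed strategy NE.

Pure NE: (Hiking, Hiking) and (Shopping, Shopping); Mixed NE: p = 0.6604, q = 0.3396

Work:
Check pure NE:
(Hiking, Hiking): (35, 18) - no unilateral deviation beneficial
(Shopping, Shopping): (18, 35) - no unilateral deviation beneficial
Mixed NE: P1 plays Hiking with p = 0.6604, P2 plays Hiking with q = 0.3396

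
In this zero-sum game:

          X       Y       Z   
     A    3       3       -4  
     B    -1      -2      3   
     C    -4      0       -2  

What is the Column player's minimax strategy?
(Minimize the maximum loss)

Column should play X or Y or Z (all achieve the minimum), value = 3

Work:
Column player minimizes Row's maximum payoff:
Column X: max payoff to Row = 3
Column Y: max payoff to Row = 3
Column Z: max payoff to Row = 3
Minimum is 3, achieved by columns X, Y, Z (tied).
Each of X or Y or Z is a minimax strategy.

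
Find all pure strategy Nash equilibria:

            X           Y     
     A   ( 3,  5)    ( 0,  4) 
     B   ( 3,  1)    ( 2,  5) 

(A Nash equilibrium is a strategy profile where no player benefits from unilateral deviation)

Nash equilibrium: (A, X), (B, Y)

Work:
Best responses:
  P1 vs X: payoffs [3, 3] → best response A/B (payoff 3)
  P1 vs Y: payoffs [0, 2] → best response B (payoff 2)
  P2 vs A: payoffs [5, 4] → best response X (payoff 5)
  P2 vs B: payoffs [1, 5] → best response Y (payoff 5)
Mutual best responses: (A,X), (B,Y) → Nash equilibria.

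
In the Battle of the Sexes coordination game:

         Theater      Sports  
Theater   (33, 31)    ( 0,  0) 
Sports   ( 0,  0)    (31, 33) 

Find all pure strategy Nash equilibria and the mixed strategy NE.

Pure NE: (Theater, Theater) and (Sports, Sports); Mixed NE: p = 0.5156, q = 0.4844

Work:
Check pure NE:
(Theater, Theater): (33, 31) - no unilateral deviation beneficial
(Sports, Sports): (31, 33) - no unilateral deviation beneficial
Mixed NE: P1 plays Theater with p = 0.5156, P2 plays Theater with q = 0.4844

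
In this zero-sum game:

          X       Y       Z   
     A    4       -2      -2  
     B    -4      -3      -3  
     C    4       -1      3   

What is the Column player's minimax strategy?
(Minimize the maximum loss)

Column should play Y, value = -1

Work:
Column player minimizes Row's maximum payoff:
Column X: max payoff to Row = 4
Column Y: max payoff to Row = -1
Column Z: max payoff to Row = 3
Minimum is -1, achieved by column Y.
Minimax strategy: Y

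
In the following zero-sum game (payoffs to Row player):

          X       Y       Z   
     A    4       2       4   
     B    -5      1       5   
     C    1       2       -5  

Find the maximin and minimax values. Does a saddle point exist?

Maximin = 2, Minimax = 2, Saddle: True

Work:
Row minimums: [2, -5, -5] → maximin = 2
Column maximums: [4, 2, 5] → minimax = 2
Saddle point exists! Game value = 2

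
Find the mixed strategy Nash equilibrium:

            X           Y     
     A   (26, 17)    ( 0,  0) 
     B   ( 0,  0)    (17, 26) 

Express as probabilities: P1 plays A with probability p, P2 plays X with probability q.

p = 0.6047, q = 0.3953

Work:
Find probabilities that make opponent indifferent:
P2 chooses q to make P1 indifferent between A and B
P1 chooses p to make P2 indifferent between X and Y
Mixed NE: P1 plays (A: 0.6047, B: 0.3953), P2 plays (X: 0.3953, Y: 0.6047)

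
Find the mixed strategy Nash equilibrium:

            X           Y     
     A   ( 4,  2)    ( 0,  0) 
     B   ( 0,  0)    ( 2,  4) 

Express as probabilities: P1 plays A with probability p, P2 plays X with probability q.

p = 0.6667, q = 0.3333

Work:
Find probabilities that make opponent indifferent:
P2 chooses q to make P1 indifferent between A and B
P1 chooses p to make P2 indifferent between X and Y
Mixed NE: P1 plays (A: 0.6667, B: 0.3333), P2 plays (X: 0.3333, Y: 0.6667)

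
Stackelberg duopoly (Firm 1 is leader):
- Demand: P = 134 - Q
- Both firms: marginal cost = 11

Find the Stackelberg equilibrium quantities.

q₁* (leader) = 61.5, q₂* (follower) = 30.75

Work:
Follower's reaction: q₂ = (a - c - q₁)/2
Leader substitutes: π₁ = q₁·(a - q₁ - (a-c-q₁)/2 - c)
FOC: q₁* = (134 - 11)/2 = 61.50
Then: q₂* = (134 - 11 - 61.5)/2 = 30.75
Leader has first-mover advantage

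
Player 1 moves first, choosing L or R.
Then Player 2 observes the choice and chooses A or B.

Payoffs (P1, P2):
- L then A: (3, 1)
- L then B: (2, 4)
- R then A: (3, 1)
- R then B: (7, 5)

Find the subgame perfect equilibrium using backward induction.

P1 plays R, P2 plays B after L and B after R; Payoff (7, 5)

Work:
Backward induction:
After L: P2 chooses B → P1 gets 2
After R: P2 chooses B → P1 gets 7
P1 chooses R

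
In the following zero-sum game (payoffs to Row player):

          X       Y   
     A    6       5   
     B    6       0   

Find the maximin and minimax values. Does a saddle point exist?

Maximin = 5, Minimax = 5, Saddle: True

Work:
Row minimums: [5, 0] → maximin = 5
Column maximums: [6, 5] → minimax = 5
Saddle point exists! Game value = 5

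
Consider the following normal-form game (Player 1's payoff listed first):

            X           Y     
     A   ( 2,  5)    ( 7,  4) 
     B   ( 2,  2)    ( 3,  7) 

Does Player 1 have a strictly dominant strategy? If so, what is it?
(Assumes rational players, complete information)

No strictly dominant strategy exists for Player 1

Work:
A strategy strictly dominates another if it gives a strictly higher payoff against every opponent action. Compare each pair of P1's strategies column-by-column:
  A vs B: [2 vs 2, 7 vs 3] → A does not strictly dominate B (column X: 2 ≤ 2)
  B vs A: [2 vs 2, 3 vs 7] → B does not strictly dominate A (column X: 2 ≤ 2)
No single strategy strictly dominates all others → no strictly dominant strategy.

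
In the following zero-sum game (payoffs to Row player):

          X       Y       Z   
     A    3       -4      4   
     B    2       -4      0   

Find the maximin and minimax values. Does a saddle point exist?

Maximin = -4, Minimax = -4, Saddle: True

Work:
Row minimums: [-4, -4] → maximin = -4
Column maximums: [3, -4, 4] → minimax = -4
Saddle point exists! Game value = -4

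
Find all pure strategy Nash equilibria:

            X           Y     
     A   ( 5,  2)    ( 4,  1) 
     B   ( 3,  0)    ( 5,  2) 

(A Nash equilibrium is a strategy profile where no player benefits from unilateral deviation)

Nash equilibrium: (A, X), (B, Y)

Work:
Best responses:
  P1 vs X: payoffs [5, 3] → best response A (payoff 5)
  P1 vs Y: payoffs [4, 5] → best response B (payoff 5)
  P2 vs A: payoffs [2, 1] → best response X (payoff 2)
  P2 vs B: payoffs [0, 2] → best response Y (payoff 2)
Mutual best responses: (A,X), (B,Y) → Nash equilibria.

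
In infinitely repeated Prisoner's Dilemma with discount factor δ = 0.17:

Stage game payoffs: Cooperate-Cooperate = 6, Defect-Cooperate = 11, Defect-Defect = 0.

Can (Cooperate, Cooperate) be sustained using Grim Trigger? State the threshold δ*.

δ* = 0.4545; since δ = 0.17 < 0.4545, cooperation cannot be sustained

Work:
For Grim Trigger:
Cooperate forever: 6/(1-δ)
Defect then punished: 11 + 0·δ/(1-δ)
Need: 6/(1-δ) ≥ 11 + 0·δ/(1-δ)
Solving: δ ≥ (T-R)/(T-P) = (11-6)/(11-0) = 0.4545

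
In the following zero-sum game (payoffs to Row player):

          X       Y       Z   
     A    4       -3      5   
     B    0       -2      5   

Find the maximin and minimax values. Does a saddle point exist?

Maximin = -2, Minimax = -2, Saddle: True

Work:
Row minimums: [-3, -2] → maximin = -2
Column maximums: [4, -2, 5] → minimax = -2
Saddle point exists! Game value = -2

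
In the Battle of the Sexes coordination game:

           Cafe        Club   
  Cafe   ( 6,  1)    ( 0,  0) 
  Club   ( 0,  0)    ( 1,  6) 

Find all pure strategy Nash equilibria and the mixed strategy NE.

Pure NE: (Cafe, Cafe) and (Club, Club); Mixed NE: p = 0.8571, q = 0.1429

Work:
Check pure NE:
(Cafe, Cafe): (6, 1) - no unilateral deviation beneficial
(Club, Club): (1, 6) - no unilateral deviation beneficial
Mixed NE: P1 plays Cafe with p = 0.8571, P2 plays Cafe with q = 0.1429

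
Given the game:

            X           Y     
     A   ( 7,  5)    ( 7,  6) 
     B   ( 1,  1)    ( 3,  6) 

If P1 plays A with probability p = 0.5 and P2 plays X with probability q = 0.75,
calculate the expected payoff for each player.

E[P1] = 4.25, E[P2] = 3.75

Work:
E[P1] = p·q·π₁(A,X) + p·(1-q)·π₁(A,Y) + (1-p)·q·π₁(B,X) + (1-p)·(1-q)·π₁(B,Y)
= 0.5·0.75·7 + 0.5·0.25·7 + 0.5·0.75·1 + 0.5·0.25·3
= 4.25

E[P2] = 3.75 (similar calculation)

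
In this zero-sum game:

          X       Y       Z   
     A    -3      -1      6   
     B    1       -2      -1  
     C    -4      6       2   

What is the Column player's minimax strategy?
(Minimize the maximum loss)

Column should play X, value = 1

Work:
Column player minimizes Row's maximum payoff:
Column X: max payoff to Row = 1
Column Y: max payoff to Row = 6
Column Z: max payoff to Row = 6
Minimum is 1, achieved by column X.
Minimax strategy: X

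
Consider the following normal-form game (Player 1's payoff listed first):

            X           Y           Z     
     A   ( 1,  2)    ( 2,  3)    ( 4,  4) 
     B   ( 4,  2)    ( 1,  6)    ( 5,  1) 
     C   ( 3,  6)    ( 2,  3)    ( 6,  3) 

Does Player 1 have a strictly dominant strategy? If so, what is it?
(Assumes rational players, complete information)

No strictly dominant strategy exists for Player 1

Work:
A strategy strictly dominates another if it gives a strictly higher payoff against every opponent action. Compare each pair of P1's strategies column-by-column:
  A vs B: [1 vs 4, 2 vs 1, 4 vs 5] → A does not strictly dominate B (column X: 1 ≤ 4)
  A vs C: [1 vs 3, 2 vs 2, 4 vs 6] → A does not strictly dominate C (column X: 1 ≤ 3)
  B vs A: [4 vs 1, 1 vs 2, 5 vs 4] → B does not strictly dominate A (column Y: 1 ≤ 2)
  B vs C: [4 vs 3, 1 vs 2, 5 vs 6] → B does not strictly dominate C (column Y: 1 ≤ 2)
  C vs A: [3 vs 1, 2 vs 2, 6 vs 4] → C does not strictly dominate A (column Y: 2 ≤ 2)
  C vs B: [3 vs 4, 2 vs 1, 6 vs 5] → C does not strictly dominate B (column X: 3 ≤ 4)
No single strategy strictly dominates all others → no strictly dominant strategy.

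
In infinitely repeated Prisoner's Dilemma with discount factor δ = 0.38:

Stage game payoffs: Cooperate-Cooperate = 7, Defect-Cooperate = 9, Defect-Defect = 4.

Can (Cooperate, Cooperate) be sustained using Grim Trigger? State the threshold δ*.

δ* = 0.4; since δ = 0.38 < 0.4, cooperation cannot be sustained

Work:
For Grim Trigger:
Cooperate forever: 7/(1-δ)
Defect then punished: 9 + 4·δ/(1-δ)
Need: 7/(1-δ) ≥ 9 + 4·δ/(1-δ)
Solving: δ ≥ (T-R)/(T-P) = (9-7)/(9-4) = 0.4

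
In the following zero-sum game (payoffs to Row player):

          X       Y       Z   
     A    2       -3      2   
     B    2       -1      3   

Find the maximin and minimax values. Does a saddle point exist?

Maximin = -1, Minimax = -1, Saddle: True

Work:
Row minimums: [-3, -1] → maximin = -1
Column maximums: [2, -1, 3] → minimax = -1
Saddle point exists! Game value = -1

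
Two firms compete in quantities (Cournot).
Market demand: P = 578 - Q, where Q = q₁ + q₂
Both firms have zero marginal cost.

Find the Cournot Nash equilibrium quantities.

q₁* = q₂* = 192.67; P* = 192.67

Work:
Profit: π_i = P·q_i = (a - q_i - q_j)·q_i
FOC: ∂π_i/∂q_i = a - 2q_i - q_j = 0
Reaction function: q_i = (578 - q_j)/2
Symmetry: q* = 578/3 = 192.67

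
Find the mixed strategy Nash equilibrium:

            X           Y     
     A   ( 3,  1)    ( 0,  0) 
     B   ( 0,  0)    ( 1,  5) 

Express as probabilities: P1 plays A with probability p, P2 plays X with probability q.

p = 0.8333, q = 0.25

Work:
Find probabilities that make opponent indifferent:
P2 chooses q to make P1 indifferent between A and B
P1 chooses p to make P2 indifferent between X and Y
Mixed NE: P1 plays (A: 0.8333, B: 0.1667), P2 plays (X: 0.25, Y: 0.75)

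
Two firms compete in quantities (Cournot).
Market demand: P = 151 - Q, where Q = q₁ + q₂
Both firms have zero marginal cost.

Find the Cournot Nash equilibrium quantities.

q₁* = q₂* = 50.33; P* = 50.33

Work:
Profit: π_i = P·q_i = (a - q_i - q_j)·q_i
FOC: ∂π_i/∂q_i = a - 2q_i - q_j = 0
Reaction function: q_i = (151 - q_j)/2
Symmetry: q* = 151/3 = 50.33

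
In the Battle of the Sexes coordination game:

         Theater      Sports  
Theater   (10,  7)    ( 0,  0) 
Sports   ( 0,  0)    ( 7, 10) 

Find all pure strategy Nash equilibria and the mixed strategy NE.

Pure NE: (Theater, Theater) and (Sports, Sports); Mixed NE: p = 0.5882, q = 0.4118

Work:
Check pure NE:
(Theater, Theater): (10, 7) - no unilateral deviation beneficial
(Sports, Sports): (7, 10) - no unilateral deviation beneficial
Mixed NE: P1 plays Theater with p = 0.5882, P2 plays Theater with q = 0.4118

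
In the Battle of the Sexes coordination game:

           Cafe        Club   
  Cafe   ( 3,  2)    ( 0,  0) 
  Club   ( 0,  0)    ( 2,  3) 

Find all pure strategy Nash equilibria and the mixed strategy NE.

Pure NE: (Cafe, Cafe) and (Club, Club); Mixed NE: p = 0.6, q = 0.4

Work:
Check pure NE:
(Cafe, Cafe): (3, 2) - no unilateral deviation beneficial
(Club, Club): (2, 3) - no unilateral deviation beneficial
Mixed NE: P1 plays Cafe with p = 0.6, P2 plays Cafe with q = 0.4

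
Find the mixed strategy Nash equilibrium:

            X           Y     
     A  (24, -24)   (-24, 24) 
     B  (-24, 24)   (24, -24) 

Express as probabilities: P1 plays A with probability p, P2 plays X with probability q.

p = 0.5, q = 0.5

Work:
Find probabilities that make opponent indifferent:
P2 chooses q to make P1 indifferent between A and B
P1 chooses p to make P2 indifferent between X and Y
Mixed NE: P1 plays (A: 0.5, B: 0.5), P2 plays (X: 0.5, Y: 0.5)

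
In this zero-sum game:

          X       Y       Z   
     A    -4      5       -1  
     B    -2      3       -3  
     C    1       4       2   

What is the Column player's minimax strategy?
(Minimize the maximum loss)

Column should play X, value = 1

Work:
Column player minimizes Row's maximum payoff:
Column X: max payoff to Row = 1
Column Y: max payoff to Row = 5
Column Z: max payoff to Row = 2
Minimum is 1, achieved by column X.
Minimax strategy: X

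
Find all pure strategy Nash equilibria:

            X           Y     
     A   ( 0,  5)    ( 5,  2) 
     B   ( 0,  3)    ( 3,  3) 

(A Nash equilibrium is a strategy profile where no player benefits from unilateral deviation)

Nash equilibrium: (A, X), (B, X)

Work:
Best responses:
  P1 vs X: payoffs [0, 0] → best response A/B (payoff 0)
  P1 vs Y: payoffs [5, 3] → best response A (payoff 5)
  P2 vs A: payoffs [5, 2] → best response X (payoff 5)
  P2 vs B: payoffs [3, 3] → best response X/Y (payoff 3)
Mutual best responses: (A,X), (B,X) → Nash equilibria.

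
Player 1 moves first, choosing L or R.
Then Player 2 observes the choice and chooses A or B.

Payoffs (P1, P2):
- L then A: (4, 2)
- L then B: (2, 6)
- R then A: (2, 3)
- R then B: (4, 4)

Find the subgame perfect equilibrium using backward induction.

P1 plays R, P2 plays B after L and B after R; Payoff (4, 4)

Work:
Backward induction:
After L: P2 chooses B → P1 gets 2
After R: P2 chooses B → P1 gets 4
P1 chooses R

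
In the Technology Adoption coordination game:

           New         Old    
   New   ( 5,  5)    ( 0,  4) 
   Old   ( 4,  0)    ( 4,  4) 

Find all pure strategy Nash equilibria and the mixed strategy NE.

Pure NE: (New, New) and (Old, Old); Mixed NE: p = 0.8, q = 0.8

Work:
Check pure NE:
(New, New): (5, 5) - no unilateral deviation beneficial
(Old, Old): (4, 4) - no unilateral deviation beneficial
Mixed NE: P1 plays New with p = 0.8, P2 plays New with q = 0.8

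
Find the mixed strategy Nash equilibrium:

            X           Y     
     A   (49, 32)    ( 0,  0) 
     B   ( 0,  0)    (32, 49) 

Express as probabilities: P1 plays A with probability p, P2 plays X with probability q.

p = 0.6049, q = 0.3951

Work:
Find probabilities that make opponent indifferent:
P2 chooses q to make P1 indifferent between A and B
P1 chooses p to make P2 indifferent between X and Y
Mixed NE: P1 plays (A: 0.6049, B: 0.3951), P2 plays (X: 0.3951, Y: 0.6049)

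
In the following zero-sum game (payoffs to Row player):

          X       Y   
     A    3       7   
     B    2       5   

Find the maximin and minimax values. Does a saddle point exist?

Maximin = 3, Minimax = 3, Saddle: True

Work:
Row minimums: [3, 2] → maximin = 3
Column maximums: [3, 7] → minimax = 3
Saddle point exists! Game value = 3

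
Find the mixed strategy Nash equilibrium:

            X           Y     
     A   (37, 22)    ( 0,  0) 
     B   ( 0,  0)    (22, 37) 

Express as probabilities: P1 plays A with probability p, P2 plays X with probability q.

p = 0.6271, q = 0.3729

Work:
Find probabilities that make opponent indifferent:
P2 chooses q to make P1 indifferent between A and B
P1 chooses p to make P2 indifferent between X and Y
Mixed NE: P1 plays (A: 0.6271, B: 0.3729), P2 plays (X: 0.3729, Y: 0.6271)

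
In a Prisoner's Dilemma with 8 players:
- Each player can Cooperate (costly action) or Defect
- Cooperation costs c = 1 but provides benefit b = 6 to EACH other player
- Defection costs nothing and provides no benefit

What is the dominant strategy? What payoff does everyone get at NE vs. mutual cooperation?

Dominant: Defect; NE payoff = 0; Coop payoff = 41

Work:
Defect dominates (saves cost c = 1, benefit to others is external)
NE: All defect → everyone gets 0
If all cooperate: each receives (7)×6 - 1 = 41
Social dilemma: 41 > 0 but NE gives 0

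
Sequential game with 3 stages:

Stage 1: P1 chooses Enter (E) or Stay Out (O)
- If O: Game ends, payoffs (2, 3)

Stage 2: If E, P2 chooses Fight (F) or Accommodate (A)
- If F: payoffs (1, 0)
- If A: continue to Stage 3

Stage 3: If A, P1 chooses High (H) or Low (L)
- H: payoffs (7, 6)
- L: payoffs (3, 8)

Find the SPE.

SPE: (E, A, H); Outcome (7, 6)

Work:
Stage 3: P1 chooses H (7 vs 3)
Stage 2: P2: F->0, A->6 (anticipating H). Choose A
Stage 1: P1: O->2, E->7 (anticipating A, H). Choose E
SPE path: E -> A -> H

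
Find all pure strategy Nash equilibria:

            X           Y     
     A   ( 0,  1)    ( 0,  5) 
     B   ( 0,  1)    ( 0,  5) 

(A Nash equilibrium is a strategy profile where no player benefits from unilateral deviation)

Nash equilibrium: (A, Y), (B, Y)

Work:
Best responses:
  P1 vs X: payoffs [0, 0] → best response A/B (payoff 0)
  P1 vs Y: payoffs [0, 0] → best response A/B (payoff 0)
  P2 vs A: payoffs [1, 5] → best response Y (payoff 5)
  P2 vs B: payoffs [1, 5] → best response Y (payoff 5)
Mutual best responses: (A,Y), (B,Y) → Nash equilibria.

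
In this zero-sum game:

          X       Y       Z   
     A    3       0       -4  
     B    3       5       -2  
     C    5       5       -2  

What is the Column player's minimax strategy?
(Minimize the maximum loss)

Column should play Z, value = -2

Work:
Column player minimizes Row's maximum payoff:
Column X: max payoff to Row = 5
Column Y: max payoff to Row = 5
Column Z: max payoff to Row = -2
Minimum is -2, achieved by column Z.
Minimax strategy: Z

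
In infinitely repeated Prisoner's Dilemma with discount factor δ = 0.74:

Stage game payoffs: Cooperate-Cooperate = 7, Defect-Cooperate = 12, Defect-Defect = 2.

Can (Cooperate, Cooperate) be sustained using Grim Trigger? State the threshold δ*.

δ* = 0.5; since δ = 0.74 ≥ 0.5, cooperation can be sustained

Work:
For Grim Trigger:
Cooperate forever: 7/(1-δ)
Defect then punished: 12 + 2·δ/(1-δ)
Need: 7/(1-δ) ≥ 12 + 2·δ/(1-δ)
Solving: δ ≥ (T-R)/(T-P) = (12-7)/(12-2) = 0.5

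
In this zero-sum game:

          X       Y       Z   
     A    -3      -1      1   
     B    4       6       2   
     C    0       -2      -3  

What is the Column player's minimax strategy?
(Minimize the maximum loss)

Column should play Z, value = 2

Work:
Column player minimizes Row's maximum payoff:
Column X: max payoff to Row = 4
Column Y: max payoff to Row = 6
Column Z: max payoff to Row = 2
Minimum is 2, achieved by column Z.
Minimax strategy: Z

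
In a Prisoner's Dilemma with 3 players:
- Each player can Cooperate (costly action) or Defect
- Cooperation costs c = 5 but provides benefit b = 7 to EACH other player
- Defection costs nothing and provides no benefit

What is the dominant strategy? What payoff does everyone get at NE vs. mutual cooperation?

Dominant: Defect; NE payoff = 0; Coop payoff = 9

Work:
Defect dominates (saves cost c = 5, benefit to others is external)
NE: All defect → everyone gets 0
If all cooperate: each receives (2)×7 - 5 = 9
Social dilemma: 9 > 0 but NE gives 0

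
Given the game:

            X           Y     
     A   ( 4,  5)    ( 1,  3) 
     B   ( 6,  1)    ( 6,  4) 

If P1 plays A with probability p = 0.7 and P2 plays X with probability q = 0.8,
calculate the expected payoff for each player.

E[P1] = 4.18, E[P2] = 3.7

Work:
E[P1] = p·q·π₁(A,X) + p·(1-q)·π₁(A,Y) + (1-p)·q·π₁(B,X) + (1-p)·(1-q)·π₁(B,Y)
= 0.7·0.8·4 + 0.7·0.2·1 + 0.3·0.8·6 + 0.3·0.2·6
= 4.18

E[P2] = 3.7 (similar calculation)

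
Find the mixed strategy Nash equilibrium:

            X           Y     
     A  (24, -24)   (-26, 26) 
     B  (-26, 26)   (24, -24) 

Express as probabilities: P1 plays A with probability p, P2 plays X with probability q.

p = 0.5, q = 0.5

Work:
Find probabilities that make opponent indifferent:
P2 chooses q to make P1 indifferent between A and B
P1 chooses p to make P2 indifferent between X and Y
Mixed NE: P1 plays (A: 0.5, B: 0.5), P2 plays (X: 0.5, Y: 0.5)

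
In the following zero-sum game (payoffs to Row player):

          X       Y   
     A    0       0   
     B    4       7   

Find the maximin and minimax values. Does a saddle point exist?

Maximin = 4, Minimax = 4, Saddle: True

Work:
Row minimums: [0, 4] → maximin = 4
Column maximums: [4, 7] → minimax = 4
Saddle point exists! Game value = 4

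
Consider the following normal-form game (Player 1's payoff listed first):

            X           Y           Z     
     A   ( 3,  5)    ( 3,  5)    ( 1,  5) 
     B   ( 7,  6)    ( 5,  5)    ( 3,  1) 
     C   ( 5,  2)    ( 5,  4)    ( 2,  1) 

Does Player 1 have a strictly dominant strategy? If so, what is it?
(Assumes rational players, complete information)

No strictly dominant strategy exists for Player 1

Work:
A strategy strictly dominates another if it gives a strictly higher payoff against every opponent action. Compare each pair of P1's strategies column-by-column:
  A vs B: [3 vs 7, 3 vs 5, 1 vs 3] → A does not strictly dominate B (column X: 3 ≤ 7)
  A vs C: [3 vs 5, 3 vs 5, 1 vs 2] → A does not strictly dominate C (column X: 3 ≤ 5)
  B vs A: [7 vs 3, 5 vs 3, 3 vs 1] → B strictly dominates A
  B vs C: [7 vs 5, 5 vs 5, 3 vs 2] → B does not strictly dominate C (column Y: 5 ≤ 5)
  C vs A: [5 vs 3, 5 vs 3, 2 vs 1] → C strictly dominates A
  C vs B: [5 vs 7, 5 vs 5, 2 vs 3] → C does not strictly dominate B (column X: 5 ≤ 7)
No single strategy strictly dominates all others → no strictly dominant strategy.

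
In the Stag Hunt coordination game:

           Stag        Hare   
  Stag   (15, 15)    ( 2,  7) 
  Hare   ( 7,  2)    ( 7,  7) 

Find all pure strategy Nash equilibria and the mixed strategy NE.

Pure NE: (Stag, Stag) and (Hare, Hare); Mixed NE: p = 0.3846, q = 0.3846

Work:
Check pure NE:
(Stag, Stag): (15, 15) - no unilateral deviation beneficial
(Hare, Hare): (7, 7) - no unilateral deviation beneficial
Mixed NE: P1 plays Stag with p = 0.3846, P2 plays Stag with q = 0.3846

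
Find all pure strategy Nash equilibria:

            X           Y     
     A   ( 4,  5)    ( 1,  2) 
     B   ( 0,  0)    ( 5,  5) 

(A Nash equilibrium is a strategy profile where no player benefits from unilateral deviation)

Nash equilibrium: (A, X), (B, Y)

Work:
Best responses:
  P1 vs X: payoffs [4, 0] → best response A (payoff 4)
  P1 vs Y: payoffs [1, 5] → best response B (payoff 5)
  P2 vs A: payoffs [5, 2] → best response X (payoff 5)
  P2 vs B: payoffs [0, 5] → best response Y (payoff 5)
Mutual best responses: (A,X), (B,Y) → Nash equilibria.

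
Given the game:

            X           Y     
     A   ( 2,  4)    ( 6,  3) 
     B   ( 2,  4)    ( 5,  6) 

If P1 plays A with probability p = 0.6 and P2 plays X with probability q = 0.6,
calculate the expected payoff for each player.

E[P1] = 3.44, E[P2] = 4.08

Work:
E[P1] = p·q·π₁(A,X) + p·(1-q)·π₁(A,Y) + (1-p)·q·π₁(B,X) + (1-p)·(1-q)·π₁(B,Y)
= 0.6·0.6·2 + 0.6·0.4·6 + 0.4·0.6·2 + 0.4·0.4·5
= 3.44

E[P2] = 4.08 (similar calculation)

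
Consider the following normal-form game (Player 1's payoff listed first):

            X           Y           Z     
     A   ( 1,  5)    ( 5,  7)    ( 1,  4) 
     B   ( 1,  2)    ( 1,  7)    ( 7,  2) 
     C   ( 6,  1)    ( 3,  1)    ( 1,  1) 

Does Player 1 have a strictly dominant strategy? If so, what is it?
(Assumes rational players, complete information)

No strictly dominant strategy exists for Player 1

Work:
A strategy strictly dominates another if it gives a strictly higher payoff against every opponent action. Compare each pair of P1's strategies column-by-column:
  A vs B: [1 vs 1, 5 vs 1, 1 vs 7] → A does not strictly dominate B (column X: 1 ≤ 1)
  A vs C: [1 vs 6, 5 vs 3, 1 vs 1] → A does not strictly dominate C (column X: 1 ≤ 6)
  B vs A: [1 vs 1, 1 vs 5, 7 vs 1] → B does not strictly dominate A (column X: 1 ≤ 1)
  B vs C: [1 vs 6, 1 vs 3, 7 vs 1] → B does not strictly dominate C (column X: 1 ≤ 6)
  C vs A: [6 vs 1, 3 vs 5, 1 vs 1] → C does not strictly dominate A (column Y: 3 ≤ 5)
  C vs B: [6 vs 1, 3 vs 1, 1 vs 7] → C does not strictly dominate B (column Z: 1 ≤ 7)
No single strategy strictly dominates all others → no strictly dominant strategy.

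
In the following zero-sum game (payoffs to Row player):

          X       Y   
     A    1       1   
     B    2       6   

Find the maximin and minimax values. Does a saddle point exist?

Maximin = 2, Minimax = 2, Saddle: True

Work:
Row minimums: [1, 2] → maximin = 2
Column maximums: [2, 6] → minimax = 2
Saddle point exists! Game value = 2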